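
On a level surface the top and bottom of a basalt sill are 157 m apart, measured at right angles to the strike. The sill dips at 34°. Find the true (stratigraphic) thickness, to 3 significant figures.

True thickness t = w · sin(dip) = 157 × sin 34°
t = 157 × 0.5592 = 87.793 m

87.8 m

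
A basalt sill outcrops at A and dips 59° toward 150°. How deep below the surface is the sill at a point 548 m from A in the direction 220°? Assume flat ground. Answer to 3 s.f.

312 m

The hole lies 70° from the dip direction, so the down-dip offset is 548 × cos 70° = 187.43 m.
Depth = down-dip offset × tan(dip) = 187.43 × tan 59° = 187.43 × 1.6643
Depth = 311.93 m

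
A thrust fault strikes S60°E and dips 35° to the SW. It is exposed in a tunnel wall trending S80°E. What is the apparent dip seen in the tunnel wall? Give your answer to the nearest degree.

The strike is S60°E and the section trends S80°E; the acute angle between them is β = 20°.
tan(apparent dip) = tan 35° · sin 20° = 0.2395
α = arctan(0.2395) = 13.47°

13°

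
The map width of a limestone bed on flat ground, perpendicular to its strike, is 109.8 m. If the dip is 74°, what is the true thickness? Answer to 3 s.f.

True thickness t = w · sin(dip) = 109.8 × sin 74°
t = 109.8 × 0.9613 = 105.547 m

106 m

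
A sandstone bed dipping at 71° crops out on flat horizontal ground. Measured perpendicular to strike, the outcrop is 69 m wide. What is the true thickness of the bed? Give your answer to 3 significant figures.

65.2 m

True thickness t = w · sin(dip) = 69 × sin 71°
t = 69 × 0.9455 = 65.241 m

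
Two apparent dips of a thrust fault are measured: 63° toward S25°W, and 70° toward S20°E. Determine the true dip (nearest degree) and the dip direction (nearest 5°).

Each apparent-dip line lies in the plane. As unit vectors (x east, y north, z up), v₁ plunges 63°→S25°W and v₂ plunges 70°→S20°E.
n = v₁ × v₂ = (0.100, -0.285, 0.110) (taken with n_z > 0).
True dip = arccos(n_z / |n|) = arccos(0.3420) = 70.0°.
Dip direction = atan2(0.100, -0.285) = 161° (azimuth of n's horizontal projection).

true dip 70°, dip direction 160°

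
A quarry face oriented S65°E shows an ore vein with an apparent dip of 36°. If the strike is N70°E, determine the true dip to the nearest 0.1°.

45.8°

β = acute angle between strike N70°E and section S65°E = 45°.
tan(true dip) = tan 36° / sin 45° = 1.0275
true dip = arctan 1.0275 = 45.78°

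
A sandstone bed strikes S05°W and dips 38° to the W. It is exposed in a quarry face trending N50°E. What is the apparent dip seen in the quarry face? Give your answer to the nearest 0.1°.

28.9°

The section lies 45° from the strike.
tan α = tan 38° × sin 45° = 0.7813 × 0.7071 = 0.5525
apparent dip = arctan 0.5525 = 28.92°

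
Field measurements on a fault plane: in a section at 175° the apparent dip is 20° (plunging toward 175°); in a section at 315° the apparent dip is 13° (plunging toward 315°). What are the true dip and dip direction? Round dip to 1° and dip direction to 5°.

Represent each trace as a vector plunging at its apparent dip toward its trend (east-north-up frame): v₁ = (0.082, -0.936, -0.342), v₂ = (-0.689, 0.689, -0.225).
n = v₁ × v₂ = (-0.446, -0.254, 0.589) (taken with n_z > 0).
tan δ = √(n_x²+n_y²)/n_z = 0.513/0.589, so δ = 41.1°.
The horizontal component of n points toward azimuth atan2(n_x, n_y) = 240°, the dip direction.

true dip 41°, dip direction 240°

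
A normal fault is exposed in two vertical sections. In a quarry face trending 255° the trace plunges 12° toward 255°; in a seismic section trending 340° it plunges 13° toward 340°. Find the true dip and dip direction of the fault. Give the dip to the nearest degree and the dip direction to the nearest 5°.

true dip 17°, dip direction 300°

Each apparent-dip line lies in the plane. As unit vectors (x east, y north, z up), v₁ plunges 12°→255° and v₂ plunges 13°→340°.
n = v₁ × v₂ = (-0.247, 0.143, 0.949) (taken with n_z > 0).
tan δ = √(n_x²+n_y²)/n_z = 0.286/0.949, so δ = 16.8°.
Dip direction = azimuth of (n_x, n_y) = atan2(-0.247, 0.143) = 300°.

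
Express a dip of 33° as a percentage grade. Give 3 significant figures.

grade % = 100 × tan 33° = 100 × 0.6494

64.9%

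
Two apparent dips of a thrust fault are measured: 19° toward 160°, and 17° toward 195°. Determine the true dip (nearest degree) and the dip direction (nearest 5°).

true dip 19°, dip direction 165°

Each apparent-dip line lies in the plane. As unit vectors (x east, y north, z up), v₁ plunges 19°→160° and v₂ plunges 17°→195°.
The plane normal is n = v₁ × v₂ ∝ (0.041, -0.175, 0.519).
Dip δ = arctan(|n_h|/n_z) = arctan(0.180/0.519) = 19.1°.
The horizontal component of n points toward azimuth atan2(n_x, n_y) = 167°, the dip direction.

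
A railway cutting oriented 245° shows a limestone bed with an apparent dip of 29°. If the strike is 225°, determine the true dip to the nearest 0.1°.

58.3°

The section is 20° from the strike.
tan δ = tan α / sin β = tan 29° / sin 20° = 0.5543 / 0.3420 = 1.6207
true dip = arctan 1.6207 = 58.32°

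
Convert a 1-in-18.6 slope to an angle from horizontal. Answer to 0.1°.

3.1°

tan θ = 1/18.6 = 0.0538
θ = arctan(0.0538) = 3.08°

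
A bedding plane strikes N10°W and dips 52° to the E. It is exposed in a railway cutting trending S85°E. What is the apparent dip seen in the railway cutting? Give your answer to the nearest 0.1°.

The section lies 75° from the strike.
tan(apparent dip) = tan 52° · sin 75° = 1.2363
apparent dip = arctan 1.2363 = 51.03°

51.0°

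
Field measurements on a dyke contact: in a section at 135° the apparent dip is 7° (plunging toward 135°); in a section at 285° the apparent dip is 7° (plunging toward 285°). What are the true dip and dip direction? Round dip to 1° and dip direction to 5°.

true dip 25°, dip direction 210°

Represent each trace as a vector plunging at its apparent dip toward its trend (east-north-up frame): v₁ = (0.702, -0.702, -0.122), v₂ = (-0.959, 0.257, -0.122).
n = v₁ × v₂ = (-0.117, -0.202, 0.493) (taken with n_z > 0).
Dip δ = arctan(|n_h|/n_z) = arctan(0.234/0.493) = 25.4°.
Dip direction = azimuth of (n_x, n_y) = atan2(-0.117, -0.202) = 210°.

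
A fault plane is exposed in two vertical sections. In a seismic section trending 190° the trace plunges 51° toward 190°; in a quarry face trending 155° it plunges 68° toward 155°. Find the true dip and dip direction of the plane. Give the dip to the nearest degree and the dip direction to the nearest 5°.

true dip 71°, dip direction 125°

Represent each trace as a vector plunging at its apparent dip toward its trend (east-north-up frame): v₁ = (-0.109, -0.620, -0.777), v₂ = (0.158, -0.340, -0.927).
n = v₁ × v₂ = (0.311, -0.224, 0.135) (taken with n_z > 0).
tan δ = √(n_x²+n_y²)/n_z = 0.383/0.135, so δ = 70.6°.
The horizontal component of n points toward azimuth atan2(n_x, n_y) = 126°, the dip direction.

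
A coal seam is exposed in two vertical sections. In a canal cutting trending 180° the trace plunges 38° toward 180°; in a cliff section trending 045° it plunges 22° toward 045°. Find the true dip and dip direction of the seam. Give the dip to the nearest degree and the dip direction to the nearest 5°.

The two traces are lines in the plane: v₁ = (sin 180°·cos 38°, cos 180°·cos 38°, −sin 38°), v₂ = (sin 45°·cos 22°, cos 45°·cos 22°, −sin 22°).
n = v₁ × v₂ = (0.699, -0.404, 0.517) (taken with n_z > 0).
True dip = arccos(n_z / |n|) = arccos(0.5392) = 57.4°.
The horizontal component of n points toward azimuth atan2(n_x, n_y) = 120°, the dip direction.

true dip 57°, dip direction 120°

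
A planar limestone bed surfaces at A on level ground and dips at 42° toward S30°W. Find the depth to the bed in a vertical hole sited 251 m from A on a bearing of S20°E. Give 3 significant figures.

145 m

The hole lies 50° from the dip direction, so the down-dip offset is 251 × cos 50° = 161.34 m.
Depth = down-dip offset × tan(dip) = 161.34 × tan 42° = 161.34 × 0.9004
Depth = 145.27 m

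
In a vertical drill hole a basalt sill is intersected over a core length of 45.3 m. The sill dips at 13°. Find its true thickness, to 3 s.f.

True thickness t = h · cos(dip) = 45.3 × cos 13°
t = 45.3 × 0.9744 = 44.139 m

44.1 m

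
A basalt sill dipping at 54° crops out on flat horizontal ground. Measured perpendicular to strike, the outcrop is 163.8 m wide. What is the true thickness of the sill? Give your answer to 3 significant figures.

133 m

True thickness t = w · sin(dip) = 163.8 × sin 54°
t = 163.8 × 0.8090 = 132.517 m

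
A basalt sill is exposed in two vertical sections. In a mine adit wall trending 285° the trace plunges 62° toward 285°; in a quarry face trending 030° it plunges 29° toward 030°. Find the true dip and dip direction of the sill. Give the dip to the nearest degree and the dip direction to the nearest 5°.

true dip 65°, dip direction 315°

Represent each trace as a vector plunging at its apparent dip toward its trend (east-north-up frame): v₁ = (-0.453, 0.122, -0.883), v₂ = (0.437, 0.757, -0.485).
Cross product v₁ × v₂ gives the pole to the plane: n ∝ (-0.610, 0.606, 0.397).
True dip = arccos(n_z / |n|) = arccos(0.4189) = 65.2°.
The horizontal component of n points toward azimuth atan2(n_x, n_y) = 315°, the dip direction.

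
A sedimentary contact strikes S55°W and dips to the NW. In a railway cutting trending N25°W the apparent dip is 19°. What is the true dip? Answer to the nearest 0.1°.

β = acute angle between strike S55°W and section N25°W = 80°.
tan δ = tan α / sin β = tan 19° / sin 80° = 0.3443 / 0.9848 = 0.3496
δ = arctan(0.3496) = 19.27°

19.3°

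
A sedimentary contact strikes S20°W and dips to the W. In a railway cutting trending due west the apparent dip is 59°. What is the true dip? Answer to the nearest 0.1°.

60.5°

The section is 70° from the strike.
tan(true dip) = tan 59° / sin 70° = 1.7711
δ = arctan(1.7711) = 60.55°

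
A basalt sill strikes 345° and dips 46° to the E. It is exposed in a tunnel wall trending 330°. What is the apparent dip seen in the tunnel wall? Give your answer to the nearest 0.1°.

15.0°

The strike is 345° and the section trends 330°; the acute angle between them is β = 15°.
tan α = tan 46° × sin 15° = 1.0355 × 0.2588 = 0.2680
apparent dip = arctan 0.2680 = 15.00°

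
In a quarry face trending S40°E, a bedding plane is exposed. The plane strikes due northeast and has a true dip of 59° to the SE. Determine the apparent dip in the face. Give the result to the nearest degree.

59°

The section lies 85° from the strike.
tan(apparent dip) = tan 59° · sin 85° = 1.6579
α = arctan(1.6579) = 58.90°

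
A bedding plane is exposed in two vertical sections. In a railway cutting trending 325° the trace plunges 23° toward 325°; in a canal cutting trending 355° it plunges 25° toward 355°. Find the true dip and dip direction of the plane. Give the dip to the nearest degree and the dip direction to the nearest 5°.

true dip 25°, dip direction 350°

Represent each trace as a vector plunging at its apparent dip toward its trend (east-north-up frame): v₁ = (-0.528, 0.754, -0.391), v₂ = (-0.079, 0.903, -0.423).
The plane normal is n = v₁ × v₂ ∝ (-0.034, 0.192, 0.417).
tan δ = √(n_x²+n_y²)/n_z = 0.195/0.417, so δ = 25.1°.
Dip direction = azimuth of (n_x, n_y) = atan2(-0.034, 0.192) = 350°.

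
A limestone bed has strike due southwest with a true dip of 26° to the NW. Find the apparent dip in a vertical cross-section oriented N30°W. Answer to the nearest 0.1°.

25.2°

Angle between strike (due southwest) and section (N30°W): β = 75°.
tan(apparent dip) = tan 26° · sin 75° = 0.4711
apparent dip = arctan 0.4711 = 25.23°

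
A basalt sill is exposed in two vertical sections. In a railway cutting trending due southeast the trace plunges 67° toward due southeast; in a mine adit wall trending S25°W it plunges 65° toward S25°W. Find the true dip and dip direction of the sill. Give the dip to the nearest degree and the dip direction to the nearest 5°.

true dip 70°, dip direction 165°

Each apparent-dip line lies in the plane. As unit vectors (x east, y north, z up), v₁ plunges 67°→due southeast and v₂ plunges 65°→S25°W.
The plane normal is n = v₁ × v₂ ∝ (0.102, -0.415, 0.155).
Dip δ = arctan(|n_h|/n_z) = arctan(0.427/0.155) = 70.0°.
The horizontal component of n points toward azimuth atan2(n_x, n_y) = 166°, the dip direction.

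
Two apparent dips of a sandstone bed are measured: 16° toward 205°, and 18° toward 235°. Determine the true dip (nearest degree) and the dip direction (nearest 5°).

true dip 18°, dip direction 235°

The two traces are lines in the plane: v₁ = (sin 205°·cos 16°, cos 205°·cos 16°, −sin 16°), v₂ = (sin 235°·cos 18°, cos 235°·cos 18°, −sin 18°).
n = v₁ × v₂ = (-0.119, -0.089, 0.457) (taken with n_z > 0).
Dip δ = arctan(|n_h|/n_z) = arctan(0.149/0.457) = 18.0°.
Dip direction = azimuth of (n_x, n_y) = atan2(-0.119, -0.089) = 233°.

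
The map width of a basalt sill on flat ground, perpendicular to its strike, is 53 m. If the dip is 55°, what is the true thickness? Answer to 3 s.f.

True thickness t = w · sin(dip) = 53 × sin 55°
t = 53 × 0.8192 = 43.415 m

43.4 m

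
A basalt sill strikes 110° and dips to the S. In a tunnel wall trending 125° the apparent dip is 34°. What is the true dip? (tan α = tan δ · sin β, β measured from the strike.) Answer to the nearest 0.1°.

The section is 15° from the strike.
tan(true dip) = tan 34° / sin 15° = 2.6061
true dip = arctan 2.6061 = 69.01°

69.0°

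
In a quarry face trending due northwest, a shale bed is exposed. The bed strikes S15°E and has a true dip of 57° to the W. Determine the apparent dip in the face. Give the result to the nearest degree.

Angle between strike (S15°E) and section (due northwest): β = 30°.
tan α = tan 57° × sin 30° = 1.5399 × 0.5000 = 0.7699
α = arctan(0.7699) = 37.59°

38°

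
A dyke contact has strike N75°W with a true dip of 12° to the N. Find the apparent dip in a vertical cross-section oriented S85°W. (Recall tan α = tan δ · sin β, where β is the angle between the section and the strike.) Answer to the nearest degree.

Angle between strike (N75°W) and section (S85°W): β = 20°.
tan α = tan 12° × sin 20° = 0.2126 × 0.3420 = 0.0727
apparent dip = arctan 0.0727 = 4.16°

4°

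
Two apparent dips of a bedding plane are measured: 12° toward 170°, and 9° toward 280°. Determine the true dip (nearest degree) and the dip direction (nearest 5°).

true dip 18°, dip direction 220°

Each apparent-dip line lies in the plane. As unit vectors (x east, y north, z up), v₁ plunges 12°→170° and v₂ plunges 9°→280°.
Cross product v₁ × v₂ gives the pole to the plane: n ∝ (-0.186, -0.229, 0.908).
tan δ = √(n_x²+n_y²)/n_z = 0.295/0.908, so δ = 18.0°.
Dip direction = atan2(-0.186, -0.229) = 219° (azimuth of n's horizontal projection).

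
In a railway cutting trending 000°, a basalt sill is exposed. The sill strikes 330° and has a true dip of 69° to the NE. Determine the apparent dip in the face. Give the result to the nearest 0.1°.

52.5°

The strike is 330° and the section trends 000°; the acute angle between them is β = 30°.
tan(apparent dip) = tan 69° · sin 30° = 1.3025
α = arctan(1.3025) = 52.49°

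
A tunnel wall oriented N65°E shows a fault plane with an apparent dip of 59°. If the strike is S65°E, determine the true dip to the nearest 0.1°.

The section is 50° from the strike.
tan δ = tan α / sin β = tan 59° / sin 50° = 1.6643 / 0.7660 = 2.1726
δ = arctan(2.1726) = 65.28°

65.3°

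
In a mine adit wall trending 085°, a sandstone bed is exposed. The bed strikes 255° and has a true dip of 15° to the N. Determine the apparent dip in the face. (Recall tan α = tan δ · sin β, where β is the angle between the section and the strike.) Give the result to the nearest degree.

3°

The section lies 10° from the strike.
tan α = tan 15° × sin 10° = 0.2679 × 0.1736 = 0.0465
apparent dip = arctan 0.0465 = 2.66°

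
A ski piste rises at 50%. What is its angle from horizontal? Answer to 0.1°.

tan θ = 50/100 = 0.5000
θ = arctan(0.5000) = 26.57°

26.6°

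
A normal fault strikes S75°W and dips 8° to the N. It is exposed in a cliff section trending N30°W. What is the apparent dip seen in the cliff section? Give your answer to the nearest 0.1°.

Angle between strike (S75°W) and section (N30°W): β = 75°.
tan(apparent dip) = tan 8° · sin 75° = 0.1358
α = arctan(0.1358) = 7.73°

7.7°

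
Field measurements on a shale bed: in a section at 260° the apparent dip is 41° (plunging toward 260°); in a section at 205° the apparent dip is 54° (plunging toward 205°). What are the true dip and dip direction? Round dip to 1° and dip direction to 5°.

Each apparent-dip line lies in the plane. As unit vectors (x east, y north, z up), v₁ plunges 41°→260° and v₂ plunges 54°→205°.
n = v₁ × v₂ = (-0.243, -0.438, 0.363) (taken with n_z > 0).
tan δ = √(n_x²+n_y²)/n_z = 0.501/0.363, so δ = 54.1°.
Dip direction = azimuth of (n_x, n_y) = atan2(-0.243, -0.438) = 209°.

true dip 54°, dip direction 210°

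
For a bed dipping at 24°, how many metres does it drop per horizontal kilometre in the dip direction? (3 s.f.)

drop per km = 1000 × tan 24° = 1000 × 0.4452

445 m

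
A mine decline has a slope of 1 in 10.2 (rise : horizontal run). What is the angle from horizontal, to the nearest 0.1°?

5.6°

tan θ = 1/10.2 = 0.0980
θ = arctan(0.0980) = 5.60°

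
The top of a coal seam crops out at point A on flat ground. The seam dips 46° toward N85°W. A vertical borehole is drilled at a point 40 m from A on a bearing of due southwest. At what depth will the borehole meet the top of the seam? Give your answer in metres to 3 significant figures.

The hole lies 50° from the dip direction, so the down-dip offset is 40 × cos 50° = 25.71 m.
Depth = down-dip offset × tan(dip) = 25.71 × tan 46° = 25.71 × 1.0355
Depth = 26.63 m

26.6 m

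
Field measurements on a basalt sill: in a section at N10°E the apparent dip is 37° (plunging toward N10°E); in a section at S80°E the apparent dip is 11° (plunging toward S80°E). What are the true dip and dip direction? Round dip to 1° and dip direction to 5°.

true dip 38°, dip direction 025°

Each apparent-dip line lies in the plane. As unit vectors (x east, y north, z up), v₁ plunges 37°→N10°E and v₂ plunges 11°→S80°E.
Cross product v₁ × v₂ gives the pole to the plane: n ∝ (0.253, 0.555, 0.784).
tan δ = √(n_x²+n_y²)/n_z = 0.610/0.784, so δ = 37.9°.
The horizontal component of n points toward azimuth atan2(n_x, n_y) = 24°, the dip direction.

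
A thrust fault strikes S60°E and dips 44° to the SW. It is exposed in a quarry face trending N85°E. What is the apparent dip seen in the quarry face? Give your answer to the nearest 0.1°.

The strike is S60°E and the section trends N85°E; the acute angle between them is β = 35°.
tan α = tan 44° × sin 35° = 0.9657 × 0.5736 = 0.5539
α = arctan(0.5539) = 28.98°

29.0°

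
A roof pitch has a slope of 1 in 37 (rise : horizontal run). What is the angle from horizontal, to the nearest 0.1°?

tan θ = 1/37 = 0.0270
θ = arctan(0.0270) = 1.55°

1.5°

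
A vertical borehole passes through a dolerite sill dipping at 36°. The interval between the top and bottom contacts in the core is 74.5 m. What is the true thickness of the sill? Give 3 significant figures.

True thickness t = h · cos(dip) = 74.5 × cos 36°
t = 74.5 × 0.8090 = 60.272 m

60.3 m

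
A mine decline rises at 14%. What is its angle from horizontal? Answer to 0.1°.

tan θ = 14/100 = 0.1400
θ = arctan(0.1400) = 7.97°

8.0°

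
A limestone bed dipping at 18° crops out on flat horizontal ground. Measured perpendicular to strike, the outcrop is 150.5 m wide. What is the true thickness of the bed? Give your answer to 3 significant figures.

True thickness t = w · sin(dip) = 150.5 × sin 18°
t = 150.5 × 0.3090 = 46.507 m

46.5 m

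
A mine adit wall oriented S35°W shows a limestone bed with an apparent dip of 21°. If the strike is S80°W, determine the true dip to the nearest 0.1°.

The section is 45° from the strike.
tan δ = tan α / sin β = tan 21° / sin 45° = 0.3839 / 0.7071 = 0.5429
true dip = arctan 0.5429 = 28.50°

28.5°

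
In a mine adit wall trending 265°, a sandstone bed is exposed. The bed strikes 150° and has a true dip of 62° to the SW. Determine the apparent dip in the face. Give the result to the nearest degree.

Angle between strike (150°) and section (265°): β = 65°.
tan(apparent dip) = tan 62° · sin 65° = 1.7045
apparent dip = arctan 1.7045 = 59.60°

60°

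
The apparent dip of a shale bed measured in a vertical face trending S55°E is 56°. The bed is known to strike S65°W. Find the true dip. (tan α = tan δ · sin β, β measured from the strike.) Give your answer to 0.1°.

β = acute angle between strike S65°W and section S55°E = 60°.
tan(true dip) = tan 56° / sin 60° = 1.7119
true dip = arctan 1.7119 = 59.71°

59.7°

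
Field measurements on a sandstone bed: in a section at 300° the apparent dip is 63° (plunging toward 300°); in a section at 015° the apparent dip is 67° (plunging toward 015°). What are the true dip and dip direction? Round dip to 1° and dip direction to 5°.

The two traces are lines in the plane: v₁ = (sin 300°·cos 63°, cos 300°·cos 63°, −sin 63°), v₂ = (sin 15°·cos 67°, cos 15°·cos 67°, −sin 67°).
The plane normal is n = v₁ × v₂ ∝ (-0.127, 0.452, 0.171).
tan δ = √(n_x²+n_y²)/n_z = 0.470/0.171, so δ = 70.0°.
Dip direction = azimuth of (n_x, n_y) = atan2(-0.127, 0.452) = 344°.

true dip 70°, dip direction 345°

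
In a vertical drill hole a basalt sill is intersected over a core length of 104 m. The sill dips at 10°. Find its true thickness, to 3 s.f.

True thickness t = h · cos(dip) = 104 × cos 10°
t = 104 × 0.9848 = 102.420 m

102 m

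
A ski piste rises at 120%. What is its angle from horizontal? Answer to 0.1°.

50.2°

tan θ = 120/100 = 1.2000
θ = arctan(1.2000) = 50.19°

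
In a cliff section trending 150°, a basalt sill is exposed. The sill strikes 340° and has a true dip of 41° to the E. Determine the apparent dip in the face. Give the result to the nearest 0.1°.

Angle between strike (340°) and section (150°): β = 10°.
tan α = tan 41° × sin 10° = 0.8693 × 0.1736 = 0.1510
α = arctan(0.1510) = 8.58°

8.6°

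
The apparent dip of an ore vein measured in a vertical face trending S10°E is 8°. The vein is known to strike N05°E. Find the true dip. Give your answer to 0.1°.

β = acute angle between strike N05°E and section S10°E = 15°.
tan(true dip) = tan 8° / sin 15° = 0.5430
true dip = arctan 0.5430 = 28.50°

28.5°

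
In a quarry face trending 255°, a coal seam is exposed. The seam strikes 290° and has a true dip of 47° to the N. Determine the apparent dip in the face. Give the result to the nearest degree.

32°

The section lies 35° from the strike.
tan α = tan 47° × sin 35° = 1.0724 × 0.5736 = 0.6151
α = arctan(0.6151) = 31.60°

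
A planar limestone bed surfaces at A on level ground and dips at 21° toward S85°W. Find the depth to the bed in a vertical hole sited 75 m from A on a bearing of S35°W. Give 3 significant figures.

The hole lies 50° from the dip direction, so the down-dip offset is 75 × cos 50° = 48.21 m.
Depth = down-dip offset × tan(dip) = 48.21 × tan 21° = 48.21 × 0.3839
Depth = 18.51 m

18.5 m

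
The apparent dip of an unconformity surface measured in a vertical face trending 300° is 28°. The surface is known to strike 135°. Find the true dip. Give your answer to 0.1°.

64.0°

The section is 15° from the strike.
tan(true dip) = tan 28° / sin 15° = 2.0544
true dip = arctan 2.0544 = 64.04°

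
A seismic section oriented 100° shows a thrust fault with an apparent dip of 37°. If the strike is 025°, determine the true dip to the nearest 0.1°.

38.0°

The section is 75° from the strike.
tan δ = tan α / sin β = tan 37° / sin 75° = 0.7536 / 0.9659 = 0.7801
true dip = arctan 0.7801 = 37.96°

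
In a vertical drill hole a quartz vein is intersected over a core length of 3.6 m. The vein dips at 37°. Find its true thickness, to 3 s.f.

2.88 m

True thickness t = h · cos(dip) = 3.6 × cos 37°
t = 3.6 × 0.7986 = 2.875 m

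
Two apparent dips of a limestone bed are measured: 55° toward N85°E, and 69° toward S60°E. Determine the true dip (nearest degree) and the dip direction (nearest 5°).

The two traces are lines in the plane: v₁ = (sin 85°·cos 55°, cos 85°·cos 55°, −sin 55°), v₂ = (sin 120°·cos 69°, cos 120°·cos 69°, −sin 69°).
The plane normal is n = v₁ × v₂ ∝ (0.193, -0.279, 0.118).
True dip = arccos(n_z / |n|) = arccos(0.3279) = 70.9°.
Dip direction = azimuth of (n_x, n_y) = atan2(0.193, -0.279) = 145°.

true dip 71°, dip direction 145°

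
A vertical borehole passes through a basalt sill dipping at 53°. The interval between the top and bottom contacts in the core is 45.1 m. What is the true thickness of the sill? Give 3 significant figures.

27.1 m

True thickness t = h · cos(dip) = 45.1 × cos 53°
t = 45.1 × 0.6018 = 27.142 m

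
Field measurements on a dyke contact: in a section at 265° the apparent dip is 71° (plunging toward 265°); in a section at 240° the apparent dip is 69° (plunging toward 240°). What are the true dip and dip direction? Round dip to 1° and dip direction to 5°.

The two traces are lines in the plane: v₁ = (sin 265°·cos 71°, cos 265°·cos 71°, −sin 71°), v₂ = (sin 240°·cos 69°, cos 240°·cos 69°, −sin 69°).
n = v₁ × v₂ = (-0.143, -0.009, 0.049) (taken with n_z > 0).
Dip δ = arctan(|n_h|/n_z) = arctan(0.143/0.049) = 71.0°.
Dip direction = atan2(-0.143, -0.009) = 266° (azimuth of n's horizontal projection).

true dip 71°, dip direction 265°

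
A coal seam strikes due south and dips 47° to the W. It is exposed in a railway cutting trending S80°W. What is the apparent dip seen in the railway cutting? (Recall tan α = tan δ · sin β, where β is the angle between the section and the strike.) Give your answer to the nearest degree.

47°

The strike is due south and the section trends S80°W; the acute angle between them is β = 80°.
tan α = tan 47° × sin 80° = 1.0724 × 0.9848 = 1.0561
α = arctan(1.0561) = 46.56°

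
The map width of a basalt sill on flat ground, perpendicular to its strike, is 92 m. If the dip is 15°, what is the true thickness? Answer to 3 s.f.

23.8 m

True thickness t = w · sin(dip) = 92 × sin 15°
t = 92 × 0.2588 = 23.811 m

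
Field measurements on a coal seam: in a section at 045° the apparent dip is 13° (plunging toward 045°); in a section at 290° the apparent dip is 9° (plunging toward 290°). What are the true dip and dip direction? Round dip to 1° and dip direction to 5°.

Represent each trace as a vector plunging at its apparent dip toward its trend (east-north-up frame): v₁ = (0.689, 0.689, -0.225), v₂ = (-0.928, 0.338, -0.156).
Cross product v₁ × v₂ gives the pole to the plane: n ∝ (-0.032, 0.317, 0.872).
tan δ = √(n_x²+n_y²)/n_z = 0.318/0.872, so δ = 20.0°.
Dip direction = atan2(-0.032, 0.317) = 354° (azimuth of n's horizontal projection).

true dip 20°, dip direction 355°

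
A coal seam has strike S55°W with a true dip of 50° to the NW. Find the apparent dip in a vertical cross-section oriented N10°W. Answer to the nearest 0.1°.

Angle between strike (S55°W) and section (N10°W): β = 65°.
tan α = tan 50° × sin 65° = 1.1918 × 0.9063 = 1.0801
α = arctan(1.0801) = 47.21°

47.2°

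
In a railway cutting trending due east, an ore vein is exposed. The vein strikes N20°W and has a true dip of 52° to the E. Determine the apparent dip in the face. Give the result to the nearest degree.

The section lies 70° from the strike.
tan α = tan 52° × sin 70° = 1.2799 × 0.9397 = 1.2028
apparent dip = arctan 1.2028 = 50.26°

50°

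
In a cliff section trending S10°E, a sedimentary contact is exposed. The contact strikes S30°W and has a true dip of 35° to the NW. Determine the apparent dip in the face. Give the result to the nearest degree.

24°

Angle between strike (S30°W) and section (S10°E): β = 40°.
tan α = tan 35° × sin 40° = 0.7002 × 0.6428 = 0.4501
apparent dip = arctan 0.4501 = 24.23°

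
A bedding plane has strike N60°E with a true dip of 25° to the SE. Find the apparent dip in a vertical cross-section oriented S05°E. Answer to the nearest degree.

23°

The strike is N60°E and the section trends S05°E; the acute angle between them is β = 65°.
tan(apparent dip) = tan 25° · sin 65° = 0.4226
apparent dip = arctan 0.4226 = 22.91°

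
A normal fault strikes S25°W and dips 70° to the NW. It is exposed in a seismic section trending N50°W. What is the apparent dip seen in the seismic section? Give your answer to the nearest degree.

69°

The strike is S25°W and the section trends N50°W; the acute angle between them is β = 75°.
tan(apparent dip) = tan 70° · sin 75° = 2.6539
apparent dip = arctan 2.6539 = 69.35°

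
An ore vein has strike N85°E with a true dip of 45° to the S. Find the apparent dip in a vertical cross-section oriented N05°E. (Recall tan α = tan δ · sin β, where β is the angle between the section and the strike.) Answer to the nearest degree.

45°

The section lies 80° from the strike.
tan(apparent dip) = tan 45° · sin 80° = 0.9848
apparent dip = arctan 0.9848 = 44.56°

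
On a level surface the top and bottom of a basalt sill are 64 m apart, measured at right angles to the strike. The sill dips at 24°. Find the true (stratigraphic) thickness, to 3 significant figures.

26.0 m

True thickness t = w · sin(dip) = 64 × sin 24°
t = 64 × 0.4067 = 26.031 m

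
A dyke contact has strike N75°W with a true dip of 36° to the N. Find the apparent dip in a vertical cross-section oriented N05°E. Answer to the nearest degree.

36°

The strike is N75°W and the section trends N05°E; the acute angle between them is β = 80°.
tan α = tan 36° × sin 80° = 0.7265 × 0.9848 = 0.7155
α = arctan(0.7155) = 35.58°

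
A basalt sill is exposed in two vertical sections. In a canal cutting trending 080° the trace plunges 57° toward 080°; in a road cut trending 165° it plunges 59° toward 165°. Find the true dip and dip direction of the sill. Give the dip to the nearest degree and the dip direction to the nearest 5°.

Each apparent-dip line lies in the plane. As unit vectors (x east, y north, z up), v₁ plunges 57°→080° and v₂ plunges 59°→165°.
Cross product v₁ × v₂ gives the pole to the plane: n ∝ (0.498, -0.348, 0.279).
True dip = arccos(n_z / |n|) = arccos(0.4177) = 65.3°.
Dip direction = azimuth of (n_x, n_y) = atan2(0.498, -0.348) = 125°.

true dip 65°, dip direction 125°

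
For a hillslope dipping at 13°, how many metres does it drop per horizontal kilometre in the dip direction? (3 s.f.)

drop per km = 1000 × tan 13° = 1000 × 0.2309

231 m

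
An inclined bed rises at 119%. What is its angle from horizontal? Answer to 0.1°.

tan θ = 119/100 = 1.1900
θ = arctan(1.1900) = 49.96°

50.0°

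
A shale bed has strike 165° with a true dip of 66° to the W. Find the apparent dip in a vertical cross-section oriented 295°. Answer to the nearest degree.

The strike is 165° and the section trends 295°; the acute angle between them is β = 50°.
tan(apparent dip) = tan 66° · sin 50° = 1.7206
apparent dip = arctan 1.7206 = 59.83°

60°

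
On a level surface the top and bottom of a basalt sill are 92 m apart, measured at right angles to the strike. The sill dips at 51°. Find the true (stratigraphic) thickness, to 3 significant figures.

71.5 m

True thickness t = w · sin(dip) = 92 × sin 51°
t = 92 × 0.7771 = 71.497 m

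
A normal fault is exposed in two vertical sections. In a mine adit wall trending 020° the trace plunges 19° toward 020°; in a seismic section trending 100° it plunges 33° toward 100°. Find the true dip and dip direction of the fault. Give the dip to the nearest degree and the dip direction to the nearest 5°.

true dip 35°, dip direction 080°

The two traces are lines in the plane: v₁ = (sin 20°·cos 19°, cos 20°·cos 19°, −sin 19°), v₂ = (sin 100°·cos 33°, cos 100°·cos 33°, −sin 33°).
Cross product v₁ × v₂ gives the pole to the plane: n ∝ (0.531, 0.093, 0.781).
Dip δ = arctan(|n_h|/n_z) = arctan(0.539/0.781) = 34.6°.
The horizontal component of n points toward azimuth atan2(n_x, n_y) = 80°, the dip direction.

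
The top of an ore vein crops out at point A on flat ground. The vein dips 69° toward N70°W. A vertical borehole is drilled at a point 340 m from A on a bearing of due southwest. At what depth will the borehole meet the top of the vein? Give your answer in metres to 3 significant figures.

The hole lies 65° from the dip direction, so the down-dip offset is 340 × cos 65° = 143.69 m.
Depth = down-dip offset × tan(dip) = 143.69 × tan 69° = 143.69 × 2.6051
Depth = 374.33 m

374 m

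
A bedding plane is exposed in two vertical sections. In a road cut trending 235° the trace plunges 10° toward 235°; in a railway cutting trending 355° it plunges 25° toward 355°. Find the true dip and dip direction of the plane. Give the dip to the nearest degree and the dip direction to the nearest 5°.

true dip 34°, dip direction 310°

Represent each trace as a vector plunging at its apparent dip toward its trend (east-north-up frame): v₁ = (-0.807, -0.565, -0.174), v₂ = (-0.079, 0.903, -0.423).
n = v₁ × v₂ = (-0.396, 0.327, 0.773) (taken with n_z > 0).
tan δ = √(n_x²+n_y²)/n_z = 0.513/0.773, so δ = 33.6°.
The horizontal component of n points toward azimuth atan2(n_x, n_y) = 310°, the dip direction.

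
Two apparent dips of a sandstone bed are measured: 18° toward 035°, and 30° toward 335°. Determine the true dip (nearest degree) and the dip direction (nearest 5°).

Represent each trace as a vector plunging at its apparent dip toward its trend (east-north-up frame): v₁ = (0.546, 0.779, -0.309), v₂ = (-0.366, 0.785, -0.500).
n = v₁ × v₂ = (-0.147, 0.386, 0.713) (taken with n_z > 0).
tan δ = √(n_x²+n_y²)/n_z = 0.413/0.713, so δ = 30.1°.
Dip direction = azimuth of (n_x, n_y) = atan2(-0.147, 0.386) = 339°.

true dip 30°, dip direction 340°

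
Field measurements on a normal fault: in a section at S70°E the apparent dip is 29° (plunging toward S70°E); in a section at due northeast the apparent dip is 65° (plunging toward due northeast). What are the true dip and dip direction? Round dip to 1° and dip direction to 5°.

true dip 65°, dip direction 035°

The two traces are lines in the plane: v₁ = (sin 110°·cos 29°, cos 110°·cos 29°, −sin 29°), v₂ = (sin 45°·cos 65°, cos 45°·cos 65°, −sin 65°).
n = v₁ × v₂ = (0.416, 0.600, 0.335) (taken with n_z > 0).
True dip = arccos(n_z / |n|) = arccos(0.4170) = 65.4°.
Dip direction = atan2(0.416, 0.600) = 35° (azimuth of n's horizontal projection).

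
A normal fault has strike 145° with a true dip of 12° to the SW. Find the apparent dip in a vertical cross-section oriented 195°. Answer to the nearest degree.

Angle between strike (145°) and section (195°): β = 50°.
tan α = tan 12° × sin 50° = 0.2126 × 0.7660 = 0.1628
α = arctan(0.1628) = 9.25°

9°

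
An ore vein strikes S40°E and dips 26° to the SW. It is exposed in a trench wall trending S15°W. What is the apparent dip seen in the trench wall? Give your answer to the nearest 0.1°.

Angle between strike (S40°E) and section (S15°W): β = 55°.
tan(apparent dip) = tan 26° · sin 55° = 0.3995
apparent dip = arctan 0.3995 = 21.78°

21.8°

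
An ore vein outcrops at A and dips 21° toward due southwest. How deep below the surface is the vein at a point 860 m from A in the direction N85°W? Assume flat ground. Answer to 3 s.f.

212 m

The hole lies 50° from the dip direction, so the down-dip offset is 860 × cos 50° = 552.80 m.
Depth = down-dip offset × tan(dip) = 552.80 × tan 21° = 552.80 × 0.3839
Depth = 212.20 m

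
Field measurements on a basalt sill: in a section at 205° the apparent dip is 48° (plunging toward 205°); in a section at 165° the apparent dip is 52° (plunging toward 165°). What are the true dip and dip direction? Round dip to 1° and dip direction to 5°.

Each apparent-dip line lies in the plane. As unit vectors (x east, y north, z up), v₁ plunges 48°→205° and v₂ plunges 52°→165°.
n = v₁ × v₂ = (0.036, -0.341, 0.265) (taken with n_z > 0).
True dip = arccos(n_z / |n|) = arccos(0.6109) = 52.3°.
Dip direction = atan2(0.036, -0.341) = 174° (azimuth of n's horizontal projection).

true dip 52°, dip direction 175°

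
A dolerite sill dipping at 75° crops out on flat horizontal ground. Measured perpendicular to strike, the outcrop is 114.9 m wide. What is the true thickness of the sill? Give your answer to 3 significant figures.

111 m

True thickness t = w · sin(dip) = 114.9 × sin 75°
t = 114.9 × 0.9659 = 110.985 m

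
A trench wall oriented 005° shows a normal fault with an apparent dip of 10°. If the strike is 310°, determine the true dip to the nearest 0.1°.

β = acute angle between strike 310° and section 005° = 55°.
tan δ = tan α / sin β = tan 10° / sin 55° = 0.1763 / 0.8192 = 0.2153
δ = arctan(0.2153) = 12.15°

12.1°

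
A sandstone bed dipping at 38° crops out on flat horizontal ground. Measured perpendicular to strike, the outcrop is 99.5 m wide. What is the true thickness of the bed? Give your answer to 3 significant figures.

True thickness t = w · sin(dip) = 99.5 × sin 38°
t = 99.5 × 0.6157 = 61.258 m

61.3 m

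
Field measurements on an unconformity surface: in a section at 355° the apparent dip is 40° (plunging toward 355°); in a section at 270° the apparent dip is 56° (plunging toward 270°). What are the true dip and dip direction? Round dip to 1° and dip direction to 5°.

Each apparent-dip line lies in the plane. As unit vectors (x east, y north, z up), v₁ plunges 40°→355° and v₂ plunges 56°→270°.
n = v₁ × v₂ = (-0.633, 0.304, 0.427) (taken with n_z > 0).
tan δ = √(n_x²+n_y²)/n_z = 0.702/0.427, so δ = 58.7°.
Dip direction = azimuth of (n_x, n_y) = atan2(-0.633, 0.304) = 296°.

true dip 59°, dip direction 295°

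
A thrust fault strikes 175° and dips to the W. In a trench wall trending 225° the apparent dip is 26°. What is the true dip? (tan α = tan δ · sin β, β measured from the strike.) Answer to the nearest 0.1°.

32.5°

β = acute angle between strike 175° and section 225° = 50°.
tan δ = tan α / sin β = tan 26° / sin 50° = 0.4877 / 0.7660 = 0.6367
δ = arctan(0.6367) = 32.48°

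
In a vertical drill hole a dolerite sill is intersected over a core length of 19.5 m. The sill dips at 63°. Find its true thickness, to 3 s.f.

8.85 m

True thickness t = h · cos(dip) = 19.5 × cos 63°
t = 19.5 × 0.4540 = 8.853 m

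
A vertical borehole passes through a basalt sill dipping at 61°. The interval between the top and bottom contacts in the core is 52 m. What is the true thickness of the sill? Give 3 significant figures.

25.2 m

True thickness t = h · cos(dip) = 52 × cos 61°
t = 52 × 0.4848 = 25.210 m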